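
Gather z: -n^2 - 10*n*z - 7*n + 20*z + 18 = -n^2 - 7*n + z*(20 - 10*n) + 18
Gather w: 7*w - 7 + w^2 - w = w^2 + 6*w - 7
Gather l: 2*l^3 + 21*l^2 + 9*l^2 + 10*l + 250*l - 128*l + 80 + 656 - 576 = 2*l^3 + 30*l^2 + 132*l + 160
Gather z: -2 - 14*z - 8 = -14*z - 10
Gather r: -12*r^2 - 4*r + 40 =-12*r^2 - 4*r + 40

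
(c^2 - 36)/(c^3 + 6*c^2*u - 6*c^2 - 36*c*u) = (c + 6)/(c*(c + 6*u))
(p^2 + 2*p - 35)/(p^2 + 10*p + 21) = (p - 5)/(p + 3)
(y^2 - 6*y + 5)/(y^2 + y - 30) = (y - 1)/(y + 6)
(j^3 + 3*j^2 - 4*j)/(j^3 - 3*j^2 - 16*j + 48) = j*(j - 1)/(j^2 - 7*j + 12)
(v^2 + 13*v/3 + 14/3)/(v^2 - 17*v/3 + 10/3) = (3*v^2 + 13*v + 14)/(3*v^2 - 17*v + 10)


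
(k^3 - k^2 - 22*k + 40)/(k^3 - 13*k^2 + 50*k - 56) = (k + 5)/(k - 7)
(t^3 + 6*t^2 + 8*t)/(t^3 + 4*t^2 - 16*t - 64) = t*(t + 2)/(t^2 - 16)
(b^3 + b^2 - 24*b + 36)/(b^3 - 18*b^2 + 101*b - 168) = (b^2 + 4*b - 12)/(b^2 - 15*b + 56)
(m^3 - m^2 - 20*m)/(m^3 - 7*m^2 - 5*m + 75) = m*(m + 4)/(m^2 - 2*m - 15)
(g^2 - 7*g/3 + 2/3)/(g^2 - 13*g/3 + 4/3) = (g - 2)/(g - 4)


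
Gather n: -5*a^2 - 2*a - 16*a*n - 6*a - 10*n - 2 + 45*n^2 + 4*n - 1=-5*a^2 - 8*a + 45*n^2 + n*(-16*a - 6) - 3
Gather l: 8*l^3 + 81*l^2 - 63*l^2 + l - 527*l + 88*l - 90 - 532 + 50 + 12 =8*l^3 + 18*l^2 - 438*l - 560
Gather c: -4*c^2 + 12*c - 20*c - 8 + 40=-4*c^2 - 8*c + 32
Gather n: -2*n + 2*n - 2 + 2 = 0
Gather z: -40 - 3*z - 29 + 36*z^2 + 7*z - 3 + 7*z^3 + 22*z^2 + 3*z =7*z^3 + 58*z^2 + 7*z - 72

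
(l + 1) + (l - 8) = 2*l - 7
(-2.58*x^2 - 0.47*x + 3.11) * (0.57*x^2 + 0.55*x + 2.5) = -1.4706*x^4 - 1.6869*x^3 - 4.9358*x^2 + 0.5355*x + 7.775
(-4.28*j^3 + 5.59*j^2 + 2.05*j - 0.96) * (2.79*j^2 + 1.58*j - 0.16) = -11.9412*j^5 + 8.8337*j^4 + 15.2365*j^3 - 0.3338*j^2 - 1.8448*j + 0.1536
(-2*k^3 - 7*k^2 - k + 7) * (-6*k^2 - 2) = 12*k^5 + 42*k^4 + 10*k^3 - 28*k^2 + 2*k - 14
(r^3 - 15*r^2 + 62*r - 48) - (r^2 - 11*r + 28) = r^3 - 16*r^2 + 73*r - 76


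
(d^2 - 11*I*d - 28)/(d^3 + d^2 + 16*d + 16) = (d - 7*I)/(d^2 + d*(1 + 4*I) + 4*I)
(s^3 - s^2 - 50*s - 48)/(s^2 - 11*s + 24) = (s^2 + 7*s + 6)/(s - 3)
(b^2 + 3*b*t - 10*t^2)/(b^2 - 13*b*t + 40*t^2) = (b^2 + 3*b*t - 10*t^2)/(b^2 - 13*b*t + 40*t^2)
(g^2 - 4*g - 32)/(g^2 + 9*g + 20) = (g - 8)/(g + 5)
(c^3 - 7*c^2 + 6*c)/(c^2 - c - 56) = c*(-c^2 + 7*c - 6)/(-c^2 + c + 56)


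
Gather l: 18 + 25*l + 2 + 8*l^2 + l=8*l^2 + 26*l + 20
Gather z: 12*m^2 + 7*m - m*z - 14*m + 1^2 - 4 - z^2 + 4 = 12*m^2 - m*z - 7*m - z^2 + 1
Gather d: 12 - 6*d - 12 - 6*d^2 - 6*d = -6*d^2 - 12*d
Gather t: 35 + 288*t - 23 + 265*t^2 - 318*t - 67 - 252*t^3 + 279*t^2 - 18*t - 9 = -252*t^3 + 544*t^2 - 48*t - 64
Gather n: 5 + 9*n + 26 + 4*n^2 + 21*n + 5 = 4*n^2 + 30*n + 36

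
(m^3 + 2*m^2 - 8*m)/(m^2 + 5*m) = (m^2 + 2*m - 8)/(m + 5)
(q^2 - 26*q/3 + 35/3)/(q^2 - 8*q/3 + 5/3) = (q - 7)/(q - 1)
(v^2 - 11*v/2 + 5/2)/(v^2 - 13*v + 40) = (v - 1/2)/(v - 8)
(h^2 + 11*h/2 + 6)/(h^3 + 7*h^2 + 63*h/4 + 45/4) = 2*(h + 4)/(2*h^2 + 11*h + 15)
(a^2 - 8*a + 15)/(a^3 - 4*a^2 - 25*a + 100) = (a - 3)/(a^2 + a - 20)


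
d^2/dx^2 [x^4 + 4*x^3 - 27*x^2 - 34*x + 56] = 12*x^2 + 24*x - 54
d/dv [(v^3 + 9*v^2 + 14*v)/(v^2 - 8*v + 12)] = (v^4 - 16*v^3 - 50*v^2 + 216*v + 168)/(v^4 - 16*v^3 + 88*v^2 - 192*v + 144)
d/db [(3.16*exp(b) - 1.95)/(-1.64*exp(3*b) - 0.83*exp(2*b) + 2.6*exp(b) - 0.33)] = (10.3648*exp(3*b) - 6.9712*exp(2*b) - 3.237*exp(b) + 4.0272)*exp(b)/(2.6896*exp(6*b) + 2.7224*exp(5*b) - 7.8391*exp(4*b) - 3.2336*exp(3*b) + 7.3078*exp(2*b) - 1.716*exp(b) + 0.1089)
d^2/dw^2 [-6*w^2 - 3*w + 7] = -12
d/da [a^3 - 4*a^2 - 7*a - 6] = 3*a^2 - 8*a - 7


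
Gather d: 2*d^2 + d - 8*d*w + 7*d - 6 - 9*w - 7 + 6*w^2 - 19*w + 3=2*d^2 + d*(8 - 8*w) + 6*w^2 - 28*w - 10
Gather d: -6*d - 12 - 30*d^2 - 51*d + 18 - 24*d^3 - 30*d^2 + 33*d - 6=-24*d^3 - 60*d^2 - 24*d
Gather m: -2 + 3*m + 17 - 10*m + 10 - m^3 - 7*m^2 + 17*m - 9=-m^3 - 7*m^2 + 10*m + 16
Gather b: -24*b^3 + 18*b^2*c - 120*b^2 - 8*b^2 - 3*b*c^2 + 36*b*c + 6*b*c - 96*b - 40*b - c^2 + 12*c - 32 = -24*b^3 + b^2*(18*c - 128) + b*(-3*c^2 + 42*c - 136) - c^2 + 12*c - 32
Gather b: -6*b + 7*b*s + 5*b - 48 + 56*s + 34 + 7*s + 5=b*(7*s - 1) + 63*s - 9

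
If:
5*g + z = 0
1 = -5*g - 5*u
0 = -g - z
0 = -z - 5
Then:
No Solution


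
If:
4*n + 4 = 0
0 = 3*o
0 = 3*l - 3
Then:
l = 1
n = -1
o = 0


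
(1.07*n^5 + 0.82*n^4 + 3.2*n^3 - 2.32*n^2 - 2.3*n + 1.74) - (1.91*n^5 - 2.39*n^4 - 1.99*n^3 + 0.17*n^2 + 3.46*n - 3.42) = -0.84*n^5 + 3.21*n^4 + 5.19*n^3 - 2.49*n^2 - 5.76*n + 5.16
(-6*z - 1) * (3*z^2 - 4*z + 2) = -18*z^3 + 21*z^2 - 8*z - 2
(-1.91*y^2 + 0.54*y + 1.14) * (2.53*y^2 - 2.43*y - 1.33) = -4.8323*y^4 + 6.0075*y^3 + 4.1123*y^2 - 3.4884*y - 1.5162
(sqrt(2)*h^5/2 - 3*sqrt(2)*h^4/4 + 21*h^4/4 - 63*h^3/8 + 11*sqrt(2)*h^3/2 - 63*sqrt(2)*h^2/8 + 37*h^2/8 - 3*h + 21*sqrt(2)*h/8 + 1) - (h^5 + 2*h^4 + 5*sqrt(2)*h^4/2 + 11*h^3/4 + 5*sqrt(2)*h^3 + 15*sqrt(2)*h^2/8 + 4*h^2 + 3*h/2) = -h^5 + sqrt(2)*h^5/2 - 13*sqrt(2)*h^4/4 + 13*h^4/4 - 85*h^3/8 + sqrt(2)*h^3/2 - 39*sqrt(2)*h^2/4 + 5*h^2/8 - 9*h/2 + 21*sqrt(2)*h/8 + 1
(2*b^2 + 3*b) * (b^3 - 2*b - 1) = 2*b^5 + 3*b^4 - 4*b^3 - 8*b^2 - 3*b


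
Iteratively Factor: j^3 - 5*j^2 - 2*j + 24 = (j + 2)*(j^2 - 7*j + 12) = (j - 3)*(j + 2)*(j - 4)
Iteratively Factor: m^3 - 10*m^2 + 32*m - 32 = (m - 4)*(m^2 - 6*m + 8) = (m - 4)^2*(m - 2)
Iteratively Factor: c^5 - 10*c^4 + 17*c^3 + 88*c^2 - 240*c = (c - 4)*(c^4 - 6*c^3 - 7*c^2 + 60*c) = c*(c - 4)*(c^3 - 6*c^2 - 7*c + 60) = c*(c - 5)*(c - 4)*(c^2 - c - 12) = c*(c - 5)*(c - 4)^2*(c + 3)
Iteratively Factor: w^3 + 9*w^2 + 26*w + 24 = (w + 2)*(w^2 + 7*w + 12) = (w + 2)*(w + 4)*(w + 3)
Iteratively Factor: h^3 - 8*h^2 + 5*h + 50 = (h - 5)*(h^2 - 3*h - 10) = (h - 5)*(h + 2)*(h - 5)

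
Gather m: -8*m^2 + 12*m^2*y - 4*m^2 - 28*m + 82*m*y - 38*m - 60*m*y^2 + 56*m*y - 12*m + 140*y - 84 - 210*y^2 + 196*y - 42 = m^2*(12*y - 12) + m*(-60*y^2 + 138*y - 78) - 210*y^2 + 336*y - 126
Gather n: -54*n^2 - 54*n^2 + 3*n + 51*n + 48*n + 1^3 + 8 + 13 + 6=-108*n^2 + 102*n + 28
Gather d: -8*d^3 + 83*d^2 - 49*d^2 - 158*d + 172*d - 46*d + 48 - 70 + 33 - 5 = -8*d^3 + 34*d^2 - 32*d + 6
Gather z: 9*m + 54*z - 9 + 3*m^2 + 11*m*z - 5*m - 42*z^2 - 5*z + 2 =3*m^2 + 4*m - 42*z^2 + z*(11*m + 49) - 7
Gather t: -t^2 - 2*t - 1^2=-t^2 - 2*t - 1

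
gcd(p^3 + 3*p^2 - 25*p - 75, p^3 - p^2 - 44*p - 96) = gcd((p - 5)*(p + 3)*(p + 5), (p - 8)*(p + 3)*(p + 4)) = p + 3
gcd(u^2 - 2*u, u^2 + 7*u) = u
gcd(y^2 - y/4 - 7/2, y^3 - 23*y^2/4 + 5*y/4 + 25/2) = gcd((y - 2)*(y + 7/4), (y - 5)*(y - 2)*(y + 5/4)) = y - 2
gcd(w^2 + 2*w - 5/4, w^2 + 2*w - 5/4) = w^2 + 2*w - 5/4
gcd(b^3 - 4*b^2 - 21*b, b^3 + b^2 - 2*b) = b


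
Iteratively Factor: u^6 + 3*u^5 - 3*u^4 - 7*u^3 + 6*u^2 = (u - 1)*(u^5 + 4*u^4 + u^3 - 6*u^2) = (u - 1)*(u + 2)*(u^4 + 2*u^3 - 3*u^2) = (u - 1)*(u + 2)*(u + 3)*(u^3 - u^2) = u*(u - 1)*(u + 2)*(u + 3)*(u^2 - u) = u^2*(u - 1)*(u + 2)*(u + 3)*(u - 1)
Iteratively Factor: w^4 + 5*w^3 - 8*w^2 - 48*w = (w + 4)*(w^3 + w^2 - 12*w) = (w - 3)*(w + 4)*(w^2 + 4*w) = w*(w - 3)*(w + 4)*(w + 4)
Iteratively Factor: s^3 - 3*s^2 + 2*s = (s)*(s^2 - 3*s + 2) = s*(s - 2)*(s - 1)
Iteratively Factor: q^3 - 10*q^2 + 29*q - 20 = (q - 5)*(q^2 - 5*q + 4) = (q - 5)*(q - 4)*(q - 1)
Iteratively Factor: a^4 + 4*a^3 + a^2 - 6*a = (a + 2)*(a^3 + 2*a^2 - 3*a) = (a - 1)*(a + 2)*(a^2 + 3*a) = (a - 1)*(a + 2)*(a + 3)*(a)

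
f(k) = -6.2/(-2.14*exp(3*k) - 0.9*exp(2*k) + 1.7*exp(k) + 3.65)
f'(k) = -6.2*(6.42*exp(3*k) + 1.8*exp(2*k) - 1.7*exp(k))/(-2.14*exp(3*k) - 0.9*exp(2*k) + 1.7*exp(k) + 3.65)^2 = (-39.804*exp(2*k) - 11.16*exp(k) + 10.54)*exp(k)/(2.14*exp(3*k) + 0.9*exp(2*k) - 1.7*exp(k) - 3.65)^2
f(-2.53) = -1.64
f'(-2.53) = 0.05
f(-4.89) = -1.69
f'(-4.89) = 0.01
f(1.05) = 0.13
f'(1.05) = -0.42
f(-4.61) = -1.69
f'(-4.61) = 0.01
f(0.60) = 0.67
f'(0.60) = -3.06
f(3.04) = 0.00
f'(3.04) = -0.00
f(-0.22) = -1.86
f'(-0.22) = -1.74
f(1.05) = 0.13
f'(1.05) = -0.42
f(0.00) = -2.68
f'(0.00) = -7.58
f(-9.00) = -1.70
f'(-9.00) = 0.00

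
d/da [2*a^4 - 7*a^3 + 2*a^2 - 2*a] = 8*a^3 - 21*a^2 + 4*a - 2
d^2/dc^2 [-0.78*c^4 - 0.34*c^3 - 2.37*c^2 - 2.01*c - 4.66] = -9.36*c^2 - 2.04*c - 4.74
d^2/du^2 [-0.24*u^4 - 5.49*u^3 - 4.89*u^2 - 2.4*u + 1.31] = -2.88*u^2 - 32.94*u - 9.78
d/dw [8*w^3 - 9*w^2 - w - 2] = 24*w^2 - 18*w - 1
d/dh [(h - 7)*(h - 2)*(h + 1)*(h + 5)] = 4*h^3 - 9*h^2 - 70*h + 39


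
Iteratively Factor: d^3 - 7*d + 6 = (d - 2)*(d^2 + 2*d - 3) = (d - 2)*(d + 3)*(d - 1)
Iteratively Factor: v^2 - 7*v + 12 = (v - 3)*(v - 4)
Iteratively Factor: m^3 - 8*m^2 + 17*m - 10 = (m - 5)*(m^2 - 3*m + 2) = (m - 5)*(m - 2)*(m - 1)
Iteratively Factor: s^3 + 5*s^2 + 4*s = (s)*(s^2 + 5*s + 4) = s*(s + 4)*(s + 1)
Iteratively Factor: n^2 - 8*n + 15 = (n - 5)*(n - 3)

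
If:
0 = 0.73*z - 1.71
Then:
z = 2.34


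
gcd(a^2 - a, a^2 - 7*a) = a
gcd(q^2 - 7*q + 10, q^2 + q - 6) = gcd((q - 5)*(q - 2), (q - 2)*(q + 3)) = q - 2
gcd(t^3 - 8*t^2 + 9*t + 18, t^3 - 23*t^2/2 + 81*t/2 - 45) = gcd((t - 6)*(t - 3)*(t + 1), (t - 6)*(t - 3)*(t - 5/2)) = t^2 - 9*t + 18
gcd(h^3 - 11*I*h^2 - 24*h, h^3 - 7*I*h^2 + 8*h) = h^2 - 8*I*h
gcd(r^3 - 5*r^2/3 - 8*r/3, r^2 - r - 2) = r + 1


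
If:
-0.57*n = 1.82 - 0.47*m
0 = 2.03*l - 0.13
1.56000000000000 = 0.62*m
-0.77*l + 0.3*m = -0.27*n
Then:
No Solution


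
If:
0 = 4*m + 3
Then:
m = -3/4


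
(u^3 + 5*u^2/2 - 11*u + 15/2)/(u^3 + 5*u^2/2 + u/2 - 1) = (2*u^3 + 5*u^2 - 22*u + 15)/(2*u^3 + 5*u^2 + u - 2)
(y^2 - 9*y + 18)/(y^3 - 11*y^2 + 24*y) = (y - 6)/(y*(y - 8))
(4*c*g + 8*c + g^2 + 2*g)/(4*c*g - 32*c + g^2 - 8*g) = (g + 2)/(g - 8)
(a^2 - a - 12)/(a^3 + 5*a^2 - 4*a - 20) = (a^2 - a - 12)/(a^3 + 5*a^2 - 4*a - 20)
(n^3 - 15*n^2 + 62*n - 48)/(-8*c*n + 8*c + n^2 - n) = (-n^2 + 14*n - 48)/(8*c - n)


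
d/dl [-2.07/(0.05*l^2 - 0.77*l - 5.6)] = (0.207*l - 1.5939)/(-0.05*l^2 + 0.77*l + 5.6)^2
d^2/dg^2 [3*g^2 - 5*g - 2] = 6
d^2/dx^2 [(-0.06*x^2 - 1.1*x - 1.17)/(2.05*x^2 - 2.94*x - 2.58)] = (-4.44089209850063e-16*x^4 - 9.96873999999999*x^3 - 31.40559*x^2 + 7.40214*x - 16.713612)/(8.615125*x^6 - 37.06605*x^5 + 20.63079*x^4 + 67.885776*x^3 - 25.964604*x^2 - 58.709448*x - 17.173512)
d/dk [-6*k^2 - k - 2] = -12*k - 1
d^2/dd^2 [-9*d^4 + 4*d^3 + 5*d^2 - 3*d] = -108*d^2 + 24*d + 10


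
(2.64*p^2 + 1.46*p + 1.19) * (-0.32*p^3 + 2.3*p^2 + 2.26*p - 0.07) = -0.8448*p^5 + 5.6048*p^4 + 8.9436*p^3 + 5.8518*p^2 + 2.5872*p - 0.0833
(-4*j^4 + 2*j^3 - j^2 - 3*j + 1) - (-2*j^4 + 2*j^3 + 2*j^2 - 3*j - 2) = -2*j^4 - 3*j^2 + 3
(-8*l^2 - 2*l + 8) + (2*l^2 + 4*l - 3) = -6*l^2 + 2*l + 5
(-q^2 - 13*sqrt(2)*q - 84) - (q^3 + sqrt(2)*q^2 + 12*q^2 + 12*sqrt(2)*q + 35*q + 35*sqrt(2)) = -q^3 - 13*q^2 - sqrt(2)*q^2 - 25*sqrt(2)*q - 35*q - 84 - 35*sqrt(2)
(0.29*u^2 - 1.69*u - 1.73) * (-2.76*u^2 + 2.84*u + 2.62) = -0.8004*u^4 + 5.488*u^3 + 0.735*u^2 - 9.341*u - 4.5326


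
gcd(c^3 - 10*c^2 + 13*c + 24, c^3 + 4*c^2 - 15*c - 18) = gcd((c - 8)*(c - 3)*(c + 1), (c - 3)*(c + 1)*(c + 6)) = c^2 - 2*c - 3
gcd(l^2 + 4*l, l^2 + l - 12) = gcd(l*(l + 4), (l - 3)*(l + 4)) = l + 4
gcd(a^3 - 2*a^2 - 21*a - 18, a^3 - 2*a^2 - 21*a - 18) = a^3 - 2*a^2 - 21*a - 18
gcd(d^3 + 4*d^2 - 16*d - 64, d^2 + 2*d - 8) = d + 4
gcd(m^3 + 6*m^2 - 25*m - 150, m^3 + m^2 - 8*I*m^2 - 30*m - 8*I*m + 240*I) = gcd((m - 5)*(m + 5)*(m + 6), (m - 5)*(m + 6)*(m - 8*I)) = m^2 + m - 30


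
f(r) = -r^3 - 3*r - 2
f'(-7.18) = -157.66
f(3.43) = -52.64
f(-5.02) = 139.57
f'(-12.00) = -435.00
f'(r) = -3*r^2 - 3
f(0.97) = -5.82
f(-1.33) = 4.34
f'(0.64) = -4.23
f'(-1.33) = -8.31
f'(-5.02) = -78.60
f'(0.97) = -5.82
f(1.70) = -12.01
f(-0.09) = -1.73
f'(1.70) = -11.67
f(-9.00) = 754.00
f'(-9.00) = -246.00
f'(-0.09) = -3.02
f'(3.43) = -38.29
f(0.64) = -4.18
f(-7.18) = 389.69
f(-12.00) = 1762.00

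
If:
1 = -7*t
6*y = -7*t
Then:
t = -1/7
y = 1/6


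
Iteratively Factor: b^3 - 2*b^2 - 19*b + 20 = (b - 1)*(b^2 - b - 20) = (b - 1)*(b + 4)*(b - 5)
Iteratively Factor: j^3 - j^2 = (j)*(j^2 - j) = j^2*(j - 1)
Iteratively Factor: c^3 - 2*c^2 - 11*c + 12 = (c + 3)*(c^2 - 5*c + 4) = (c - 4)*(c + 3)*(c - 1)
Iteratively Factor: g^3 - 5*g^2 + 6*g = (g)*(g^2 - 5*g + 6) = g*(g - 3)*(g - 2)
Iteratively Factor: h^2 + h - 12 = (h + 4)*(h - 3)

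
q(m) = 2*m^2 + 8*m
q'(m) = 4*m + 8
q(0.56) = 5.11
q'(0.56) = 10.24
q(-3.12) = -5.49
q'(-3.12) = -4.48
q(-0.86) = -5.40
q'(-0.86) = 4.56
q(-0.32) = -2.36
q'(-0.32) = 6.72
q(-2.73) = -6.93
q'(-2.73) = -2.92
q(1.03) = 10.36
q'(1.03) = 12.12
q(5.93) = 117.77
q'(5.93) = 31.72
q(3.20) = 46.08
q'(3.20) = 20.80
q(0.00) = 0.00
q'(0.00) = 8.00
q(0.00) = 0.00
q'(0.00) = 8.00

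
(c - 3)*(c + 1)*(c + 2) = c^3 - 7*c - 6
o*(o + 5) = o^2 + 5*o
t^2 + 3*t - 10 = (t - 2)*(t + 5)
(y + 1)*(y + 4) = y^2 + 5*y + 4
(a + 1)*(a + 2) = a^2 + 3*a + 2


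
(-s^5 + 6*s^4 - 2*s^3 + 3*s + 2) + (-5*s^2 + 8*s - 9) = -s^5 + 6*s^4 - 2*s^3 - 5*s^2 + 11*s - 7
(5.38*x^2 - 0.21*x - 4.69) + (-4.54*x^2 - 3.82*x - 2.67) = 0.84*x^2 - 4.03*x - 7.36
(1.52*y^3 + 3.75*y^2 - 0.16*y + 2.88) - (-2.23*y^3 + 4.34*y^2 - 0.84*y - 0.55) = 3.75*y^3 - 0.59*y^2 + 0.68*y + 3.43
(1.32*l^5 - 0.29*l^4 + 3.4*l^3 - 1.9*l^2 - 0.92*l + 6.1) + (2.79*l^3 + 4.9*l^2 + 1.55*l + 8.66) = 1.32*l^5 - 0.29*l^4 + 6.19*l^3 + 3.0*l^2 + 0.63*l + 14.76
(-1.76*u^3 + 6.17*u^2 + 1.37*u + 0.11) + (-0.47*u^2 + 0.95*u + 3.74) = -1.76*u^3 + 5.7*u^2 + 2.32*u + 3.85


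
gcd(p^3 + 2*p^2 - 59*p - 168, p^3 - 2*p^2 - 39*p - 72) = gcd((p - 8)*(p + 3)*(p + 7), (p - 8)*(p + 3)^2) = p^2 - 5*p - 24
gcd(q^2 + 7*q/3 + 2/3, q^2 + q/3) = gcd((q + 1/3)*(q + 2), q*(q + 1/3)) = q + 1/3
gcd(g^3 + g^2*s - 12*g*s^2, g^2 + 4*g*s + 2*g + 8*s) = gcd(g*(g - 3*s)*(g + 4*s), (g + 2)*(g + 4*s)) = g + 4*s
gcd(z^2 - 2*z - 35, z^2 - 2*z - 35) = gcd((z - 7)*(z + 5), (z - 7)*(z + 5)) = z^2 - 2*z - 35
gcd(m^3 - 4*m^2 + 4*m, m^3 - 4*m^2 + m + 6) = m - 2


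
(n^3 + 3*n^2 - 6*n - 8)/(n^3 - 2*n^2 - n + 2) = (n + 4)/(n - 1)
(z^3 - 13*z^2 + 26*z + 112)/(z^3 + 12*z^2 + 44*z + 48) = (z^2 - 15*z + 56)/(z^2 + 10*z + 24)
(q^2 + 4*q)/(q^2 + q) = (q + 4)/(q + 1)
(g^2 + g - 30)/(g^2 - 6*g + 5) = (g + 6)/(g - 1)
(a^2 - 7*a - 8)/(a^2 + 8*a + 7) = (a - 8)/(a + 7)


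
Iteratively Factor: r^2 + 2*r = (r)*(r + 2)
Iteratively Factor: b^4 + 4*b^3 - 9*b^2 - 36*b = (b + 4)*(b^3 - 9*b) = b*(b + 4)*(b^2 - 9) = b*(b + 3)*(b + 4)*(b - 3)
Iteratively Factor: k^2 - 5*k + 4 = (k - 4)*(k - 1)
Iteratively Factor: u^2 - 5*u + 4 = (u - 1)*(u - 4)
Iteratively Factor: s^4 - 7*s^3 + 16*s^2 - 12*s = (s - 2)*(s^3 - 5*s^2 + 6*s) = (s - 3)*(s - 2)*(s^2 - 2*s) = (s - 3)*(s - 2)^2*(s)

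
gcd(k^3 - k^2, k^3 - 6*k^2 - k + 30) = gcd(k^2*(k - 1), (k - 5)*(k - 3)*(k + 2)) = 1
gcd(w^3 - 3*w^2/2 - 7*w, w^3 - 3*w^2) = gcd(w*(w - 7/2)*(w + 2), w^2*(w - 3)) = w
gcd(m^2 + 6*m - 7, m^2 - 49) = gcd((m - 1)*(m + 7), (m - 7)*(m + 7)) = m + 7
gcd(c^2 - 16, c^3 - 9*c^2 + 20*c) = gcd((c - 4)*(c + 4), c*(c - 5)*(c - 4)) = c - 4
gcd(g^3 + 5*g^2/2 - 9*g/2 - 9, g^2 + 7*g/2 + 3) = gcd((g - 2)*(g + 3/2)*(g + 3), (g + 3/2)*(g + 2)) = g + 3/2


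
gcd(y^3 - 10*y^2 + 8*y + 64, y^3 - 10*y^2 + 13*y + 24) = y - 8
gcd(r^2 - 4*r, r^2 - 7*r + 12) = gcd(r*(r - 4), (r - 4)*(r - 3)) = r - 4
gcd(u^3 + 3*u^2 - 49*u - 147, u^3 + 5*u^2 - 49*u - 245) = u^2 - 49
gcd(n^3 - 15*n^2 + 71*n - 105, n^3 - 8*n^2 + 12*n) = 1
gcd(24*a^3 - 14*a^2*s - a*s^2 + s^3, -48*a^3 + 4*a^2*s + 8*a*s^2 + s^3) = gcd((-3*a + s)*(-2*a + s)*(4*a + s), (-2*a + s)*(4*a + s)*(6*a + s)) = -8*a^2 + 2*a*s + s^2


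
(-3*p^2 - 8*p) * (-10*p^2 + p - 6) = 30*p^4 + 77*p^3 + 10*p^2 + 48*p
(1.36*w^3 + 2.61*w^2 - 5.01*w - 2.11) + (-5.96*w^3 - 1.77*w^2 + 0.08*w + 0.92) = -4.6*w^3 + 0.84*w^2 - 4.93*w - 1.19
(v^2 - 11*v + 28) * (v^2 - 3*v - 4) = v^4 - 14*v^3 + 57*v^2 - 40*v - 112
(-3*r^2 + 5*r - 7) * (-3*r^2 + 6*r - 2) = 9*r^4 - 33*r^3 + 57*r^2 - 52*r + 14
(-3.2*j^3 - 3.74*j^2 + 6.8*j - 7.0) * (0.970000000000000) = -3.104*j^3 - 3.6278*j^2 + 6.596*j - 6.79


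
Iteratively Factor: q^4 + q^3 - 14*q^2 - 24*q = (q)*(q^3 + q^2 - 14*q - 24) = q*(q + 2)*(q^2 - q - 12) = q*(q - 4)*(q + 2)*(q + 3)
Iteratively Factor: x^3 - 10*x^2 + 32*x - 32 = (x - 4)*(x^2 - 6*x + 8) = (x - 4)^2*(x - 2)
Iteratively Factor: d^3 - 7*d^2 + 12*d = (d - 3)*(d^2 - 4*d) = d*(d - 3)*(d - 4)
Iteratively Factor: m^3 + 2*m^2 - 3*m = (m + 3)*(m^2 - m) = m*(m + 3)*(m - 1)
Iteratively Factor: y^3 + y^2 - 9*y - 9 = (y + 1)*(y^2 - 9) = (y - 3)*(y + 1)*(y + 3)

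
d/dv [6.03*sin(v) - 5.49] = 6.03*cos(v)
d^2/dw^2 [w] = 0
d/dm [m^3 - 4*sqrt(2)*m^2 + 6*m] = 3*m^2 - 8*sqrt(2)*m + 6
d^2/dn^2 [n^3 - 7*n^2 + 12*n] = 6*n - 14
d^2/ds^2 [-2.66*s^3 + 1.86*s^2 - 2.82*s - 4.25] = 3.72 - 15.96*s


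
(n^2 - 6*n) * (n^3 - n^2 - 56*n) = n^5 - 7*n^4 - 50*n^3 + 336*n^2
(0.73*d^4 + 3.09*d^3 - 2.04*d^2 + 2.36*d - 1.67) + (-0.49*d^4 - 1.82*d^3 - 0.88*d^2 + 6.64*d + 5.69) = 0.24*d^4 + 1.27*d^3 - 2.92*d^2 + 9.0*d + 4.02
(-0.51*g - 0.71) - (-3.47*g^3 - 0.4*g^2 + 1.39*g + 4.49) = 3.47*g^3 + 0.4*g^2 - 1.9*g - 5.2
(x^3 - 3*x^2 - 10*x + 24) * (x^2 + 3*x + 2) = x^5 - 17*x^3 - 12*x^2 + 52*x + 48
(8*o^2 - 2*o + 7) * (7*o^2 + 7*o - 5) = 56*o^4 + 42*o^3 - 5*o^2 + 59*o - 35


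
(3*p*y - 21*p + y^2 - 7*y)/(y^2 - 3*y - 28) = (3*p + y)/(y + 4)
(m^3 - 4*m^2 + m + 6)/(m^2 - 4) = (m^2 - 2*m - 3)/(m + 2)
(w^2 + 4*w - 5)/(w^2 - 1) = (w + 5)/(w + 1)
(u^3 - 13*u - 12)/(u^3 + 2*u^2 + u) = (u^2 - u - 12)/(u*(u + 1))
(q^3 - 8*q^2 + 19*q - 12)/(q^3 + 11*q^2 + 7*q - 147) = (q^2 - 5*q + 4)/(q^2 + 14*q + 49)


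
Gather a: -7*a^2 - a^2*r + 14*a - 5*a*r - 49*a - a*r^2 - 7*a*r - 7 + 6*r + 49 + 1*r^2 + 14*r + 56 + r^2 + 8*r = a^2*(-r - 7) + a*(-r^2 - 12*r - 35) + 2*r^2 + 28*r + 98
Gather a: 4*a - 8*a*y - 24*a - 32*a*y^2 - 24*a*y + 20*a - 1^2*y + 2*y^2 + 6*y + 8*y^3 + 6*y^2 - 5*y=a*(-32*y^2 - 32*y) + 8*y^3 + 8*y^2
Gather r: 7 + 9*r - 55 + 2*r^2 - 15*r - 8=2*r^2 - 6*r - 56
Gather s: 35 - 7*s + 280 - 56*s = 315 - 63*s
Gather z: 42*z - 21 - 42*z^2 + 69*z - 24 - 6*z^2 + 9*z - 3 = -48*z^2 + 120*z - 48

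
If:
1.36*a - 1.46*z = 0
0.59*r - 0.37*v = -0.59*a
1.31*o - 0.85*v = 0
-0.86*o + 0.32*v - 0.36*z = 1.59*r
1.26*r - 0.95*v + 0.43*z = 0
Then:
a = 0.00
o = 0.00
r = 0.00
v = 0.00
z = 0.00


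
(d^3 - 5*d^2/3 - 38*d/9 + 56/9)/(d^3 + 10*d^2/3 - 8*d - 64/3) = (9*d^2 - 33*d + 28)/(3*(3*d^2 + 4*d - 32))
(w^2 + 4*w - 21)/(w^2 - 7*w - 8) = (-w^2 - 4*w + 21)/(-w^2 + 7*w + 8)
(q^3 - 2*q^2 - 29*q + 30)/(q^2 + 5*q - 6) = (q^2 - q - 30)/(q + 6)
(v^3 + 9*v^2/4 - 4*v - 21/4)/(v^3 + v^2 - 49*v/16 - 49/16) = 4*(v + 3)/(4*v + 7)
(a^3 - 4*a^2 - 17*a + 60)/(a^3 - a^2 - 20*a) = (a - 3)/a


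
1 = 1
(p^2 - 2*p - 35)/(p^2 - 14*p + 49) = (p + 5)/(p - 7)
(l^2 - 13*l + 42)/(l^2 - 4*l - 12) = (l - 7)/(l + 2)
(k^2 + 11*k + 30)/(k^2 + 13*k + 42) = (k + 5)/(k + 7)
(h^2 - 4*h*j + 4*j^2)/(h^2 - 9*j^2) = (h^2 - 4*h*j + 4*j^2)/(h^2 - 9*j^2)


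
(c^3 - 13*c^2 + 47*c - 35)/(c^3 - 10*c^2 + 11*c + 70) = (c - 1)/(c + 2)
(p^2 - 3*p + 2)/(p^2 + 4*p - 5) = (p - 2)/(p + 5)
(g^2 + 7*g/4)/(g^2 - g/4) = (4*g + 7)/(4*g - 1)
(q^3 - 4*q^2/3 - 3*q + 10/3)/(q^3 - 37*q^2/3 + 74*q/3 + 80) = (q^2 - 3*q + 2)/(q^2 - 14*q + 48)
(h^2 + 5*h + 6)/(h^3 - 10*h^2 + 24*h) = (h^2 + 5*h + 6)/(h*(h^2 - 10*h + 24))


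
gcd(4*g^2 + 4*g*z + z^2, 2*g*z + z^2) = 2*g + z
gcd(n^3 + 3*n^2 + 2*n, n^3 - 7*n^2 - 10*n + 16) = n + 2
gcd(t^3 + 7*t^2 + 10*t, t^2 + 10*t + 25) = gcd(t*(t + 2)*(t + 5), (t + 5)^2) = t + 5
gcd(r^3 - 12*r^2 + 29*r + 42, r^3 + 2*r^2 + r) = r + 1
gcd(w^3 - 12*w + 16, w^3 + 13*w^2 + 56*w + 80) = w + 4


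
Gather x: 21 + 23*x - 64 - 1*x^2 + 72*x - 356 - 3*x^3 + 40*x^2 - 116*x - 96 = -3*x^3 + 39*x^2 - 21*x - 495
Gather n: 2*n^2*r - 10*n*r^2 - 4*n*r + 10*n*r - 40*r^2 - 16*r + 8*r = 2*n^2*r + n*(-10*r^2 + 6*r) - 40*r^2 - 8*r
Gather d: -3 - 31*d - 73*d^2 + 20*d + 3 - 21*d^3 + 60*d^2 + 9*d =-21*d^3 - 13*d^2 - 2*d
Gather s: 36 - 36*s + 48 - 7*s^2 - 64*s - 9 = -7*s^2 - 100*s + 75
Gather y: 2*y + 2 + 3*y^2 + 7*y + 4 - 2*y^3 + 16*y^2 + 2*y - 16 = -2*y^3 + 19*y^2 + 11*y - 10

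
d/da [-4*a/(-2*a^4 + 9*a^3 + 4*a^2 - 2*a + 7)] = 4*(-6*a^4 + 18*a^3 + 4*a^2 - 7)/(4*a^8 - 36*a^7 + 65*a^6 + 80*a^5 - 48*a^4 + 110*a^3 + 60*a^2 - 28*a + 49)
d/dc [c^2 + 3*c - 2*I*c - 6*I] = 2*c + 3 - 2*I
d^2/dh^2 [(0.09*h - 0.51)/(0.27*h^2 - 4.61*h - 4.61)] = ((1.1052 - 0.1458*h)*(-0.27*h^2 + 4.61*h + 4.61) - (0.09*h - 0.51)*(0.54*h - 4.61)*(1.08*h - 9.22))/(-0.27*h^2 + 4.61*h + 4.61)^3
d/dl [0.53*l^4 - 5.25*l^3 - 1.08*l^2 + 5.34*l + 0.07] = 2.12*l^3 - 15.75*l^2 - 2.16*l + 5.34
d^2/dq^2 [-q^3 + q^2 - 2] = 2 - 6*q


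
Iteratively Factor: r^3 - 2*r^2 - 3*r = (r - 3)*(r^2 + r) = (r - 3)*(r + 1)*(r)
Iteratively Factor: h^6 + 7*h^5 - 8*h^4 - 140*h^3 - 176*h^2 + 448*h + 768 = (h - 2)*(h^5 + 9*h^4 + 10*h^3 - 120*h^2 - 416*h - 384) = (h - 4)*(h - 2)*(h^4 + 13*h^3 + 62*h^2 + 128*h + 96) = (h - 4)*(h - 2)*(h + 4)*(h^3 + 9*h^2 + 26*h + 24) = (h - 4)*(h - 2)*(h + 2)*(h + 4)*(h^2 + 7*h + 12) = (h - 4)*(h - 2)*(h + 2)*(h + 3)*(h + 4)*(h + 4)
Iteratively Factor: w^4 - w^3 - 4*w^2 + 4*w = (w - 1)*(w^3 - 4*w) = (w - 1)*(w + 2)*(w^2 - 2*w) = w*(w - 1)*(w + 2)*(w - 2)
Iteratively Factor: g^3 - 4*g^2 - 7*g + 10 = (g + 2)*(g^2 - 6*g + 5) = (g - 1)*(g + 2)*(g - 5)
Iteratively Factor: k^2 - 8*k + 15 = (k - 5)*(k - 3)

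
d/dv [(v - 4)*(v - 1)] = 2*v - 5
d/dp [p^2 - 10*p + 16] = 2*p - 10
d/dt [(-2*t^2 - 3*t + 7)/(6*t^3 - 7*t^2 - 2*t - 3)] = (12*t^4 + 36*t^3 - 143*t^2 + 110*t + 23)/(36*t^6 - 84*t^5 + 25*t^4 - 8*t^3 + 46*t^2 + 12*t + 9)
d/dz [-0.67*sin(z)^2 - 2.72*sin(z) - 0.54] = -(1.34*sin(z) + 2.72)*cos(z)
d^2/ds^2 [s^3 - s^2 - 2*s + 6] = 6*s - 2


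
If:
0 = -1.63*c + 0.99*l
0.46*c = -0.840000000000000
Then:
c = -1.83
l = -3.01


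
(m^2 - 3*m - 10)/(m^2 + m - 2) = (m - 5)/(m - 1)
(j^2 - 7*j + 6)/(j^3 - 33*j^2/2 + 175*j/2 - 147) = 2*(j - 1)/(2*j^2 - 21*j + 49)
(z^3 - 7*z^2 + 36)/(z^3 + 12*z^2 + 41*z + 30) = (z^3 - 7*z^2 + 36)/(z^3 + 12*z^2 + 41*z + 30)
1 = 1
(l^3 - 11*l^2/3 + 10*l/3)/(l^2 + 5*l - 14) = l*(3*l - 5)/(3*(l + 7))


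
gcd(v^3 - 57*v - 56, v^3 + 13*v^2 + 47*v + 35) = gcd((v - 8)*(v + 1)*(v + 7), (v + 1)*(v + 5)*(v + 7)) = v^2 + 8*v + 7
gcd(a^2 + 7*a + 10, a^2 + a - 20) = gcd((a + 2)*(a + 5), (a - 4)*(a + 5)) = a + 5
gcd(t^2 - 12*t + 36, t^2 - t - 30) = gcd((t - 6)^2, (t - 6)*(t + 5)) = t - 6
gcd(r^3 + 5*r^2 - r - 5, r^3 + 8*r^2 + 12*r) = 1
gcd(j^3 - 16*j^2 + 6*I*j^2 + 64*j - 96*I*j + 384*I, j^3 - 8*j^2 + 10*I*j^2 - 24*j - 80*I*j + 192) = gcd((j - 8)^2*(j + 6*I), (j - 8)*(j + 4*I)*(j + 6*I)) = j^2 + j*(-8 + 6*I) - 48*I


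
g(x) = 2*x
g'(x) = 2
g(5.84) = 11.68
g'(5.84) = 2.00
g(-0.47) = -0.94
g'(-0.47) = 2.00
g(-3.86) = -7.72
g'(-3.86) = 2.00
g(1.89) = 3.78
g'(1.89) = 2.00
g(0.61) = 1.22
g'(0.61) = 2.00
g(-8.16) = -16.32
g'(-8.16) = 2.00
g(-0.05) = -0.10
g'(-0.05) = 2.00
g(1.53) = 3.06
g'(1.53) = 2.00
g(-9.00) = -18.00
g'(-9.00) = 2.00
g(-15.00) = -30.00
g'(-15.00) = 2.00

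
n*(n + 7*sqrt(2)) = n^2 + 7*sqrt(2)*n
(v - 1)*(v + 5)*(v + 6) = v^3 + 10*v^2 + 19*v - 30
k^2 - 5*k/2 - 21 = (k - 6)*(k + 7/2)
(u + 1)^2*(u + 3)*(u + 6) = u^4 + 11*u^3 + 37*u^2 + 45*u + 18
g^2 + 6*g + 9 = (g + 3)^2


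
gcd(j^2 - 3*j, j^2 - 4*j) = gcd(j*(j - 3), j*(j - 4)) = j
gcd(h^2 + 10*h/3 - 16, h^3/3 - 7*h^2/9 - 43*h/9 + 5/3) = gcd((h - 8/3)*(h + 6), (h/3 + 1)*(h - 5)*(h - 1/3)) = 1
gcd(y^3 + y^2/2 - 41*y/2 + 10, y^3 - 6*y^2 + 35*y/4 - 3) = y^2 - 9*y/2 + 2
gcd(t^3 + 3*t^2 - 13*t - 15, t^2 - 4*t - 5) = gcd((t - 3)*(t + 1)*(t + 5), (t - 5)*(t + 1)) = t + 1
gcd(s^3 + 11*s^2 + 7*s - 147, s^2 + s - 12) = s - 3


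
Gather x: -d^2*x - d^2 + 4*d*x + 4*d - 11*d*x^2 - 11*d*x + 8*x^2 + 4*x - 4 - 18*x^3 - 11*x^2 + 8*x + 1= -d^2 + 4*d - 18*x^3 + x^2*(-11*d - 3) + x*(-d^2 - 7*d + 12) - 3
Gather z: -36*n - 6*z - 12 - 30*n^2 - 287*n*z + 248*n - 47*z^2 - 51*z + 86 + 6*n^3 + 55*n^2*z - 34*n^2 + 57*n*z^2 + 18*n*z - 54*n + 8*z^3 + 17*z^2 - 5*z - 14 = 6*n^3 - 64*n^2 + 158*n + 8*z^3 + z^2*(57*n - 30) + z*(55*n^2 - 269*n - 62) + 60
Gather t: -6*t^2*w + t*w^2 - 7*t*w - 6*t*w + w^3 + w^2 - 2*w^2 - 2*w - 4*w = -6*t^2*w + t*(w^2 - 13*w) + w^3 - w^2 - 6*w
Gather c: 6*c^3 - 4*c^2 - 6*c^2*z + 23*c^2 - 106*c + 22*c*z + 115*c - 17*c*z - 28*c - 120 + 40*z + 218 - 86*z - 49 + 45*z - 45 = 6*c^3 + c^2*(19 - 6*z) + c*(5*z - 19) - z + 4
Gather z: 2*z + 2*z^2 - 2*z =2*z^2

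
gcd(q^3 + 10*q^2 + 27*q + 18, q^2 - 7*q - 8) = q + 1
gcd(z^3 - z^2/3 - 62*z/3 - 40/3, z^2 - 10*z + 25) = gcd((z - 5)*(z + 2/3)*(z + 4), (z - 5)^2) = z - 5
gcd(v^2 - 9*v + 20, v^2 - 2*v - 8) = v - 4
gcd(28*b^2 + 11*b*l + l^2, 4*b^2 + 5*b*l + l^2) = 4*b + l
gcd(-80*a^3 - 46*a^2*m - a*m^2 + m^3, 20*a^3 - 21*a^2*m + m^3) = 5*a + m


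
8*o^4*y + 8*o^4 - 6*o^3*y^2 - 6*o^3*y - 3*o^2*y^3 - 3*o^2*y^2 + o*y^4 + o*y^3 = (-4*o + y)*(-o + y)*(2*o + y)*(o*y + o)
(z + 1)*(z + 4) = z^2 + 5*z + 4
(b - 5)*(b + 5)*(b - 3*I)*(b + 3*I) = b^4 - 16*b^2 - 225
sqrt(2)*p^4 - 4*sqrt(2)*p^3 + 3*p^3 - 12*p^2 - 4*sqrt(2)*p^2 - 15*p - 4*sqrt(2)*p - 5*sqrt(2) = (p - 5)*(p + 1)*(p + sqrt(2))*(sqrt(2)*p + 1)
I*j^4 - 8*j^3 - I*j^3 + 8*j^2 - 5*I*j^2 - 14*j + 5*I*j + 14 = (j - 1)*(j + 2*I)*(j + 7*I)*(I*j + 1)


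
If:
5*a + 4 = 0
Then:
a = -4/5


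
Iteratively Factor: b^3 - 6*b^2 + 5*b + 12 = (b + 1)*(b^2 - 7*b + 12) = (b - 4)*(b + 1)*(b - 3)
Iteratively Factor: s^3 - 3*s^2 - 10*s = (s + 2)*(s^2 - 5*s) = (s - 5)*(s + 2)*(s)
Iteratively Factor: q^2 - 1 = (q - 1)*(q + 1)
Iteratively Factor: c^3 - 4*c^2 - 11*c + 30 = (c + 3)*(c^2 - 7*c + 10) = (c - 2)*(c + 3)*(c - 5)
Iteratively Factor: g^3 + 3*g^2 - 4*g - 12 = (g - 2)*(g^2 + 5*g + 6) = (g - 2)*(g + 2)*(g + 3)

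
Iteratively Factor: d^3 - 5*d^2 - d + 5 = (d - 5)*(d^2 - 1) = (d - 5)*(d + 1)*(d - 1)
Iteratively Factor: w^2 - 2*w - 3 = (w + 1)*(w - 3)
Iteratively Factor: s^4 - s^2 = (s)*(s^3 - s) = s*(s - 1)*(s^2 + s) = s*(s - 1)*(s + 1)*(s)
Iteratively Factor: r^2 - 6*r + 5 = (r - 5)*(r - 1)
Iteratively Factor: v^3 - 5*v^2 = (v - 5)*(v^2) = v*(v - 5)*(v)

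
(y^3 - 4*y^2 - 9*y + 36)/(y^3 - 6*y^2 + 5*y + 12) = (y + 3)/(y + 1)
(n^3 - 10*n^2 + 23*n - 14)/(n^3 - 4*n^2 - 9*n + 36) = (n^3 - 10*n^2 + 23*n - 14)/(n^3 - 4*n^2 - 9*n + 36)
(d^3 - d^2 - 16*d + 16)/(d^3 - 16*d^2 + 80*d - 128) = (d^2 + 3*d - 4)/(d^2 - 12*d + 32)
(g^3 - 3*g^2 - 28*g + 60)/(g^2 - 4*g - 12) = (g^2 + 3*g - 10)/(g + 2)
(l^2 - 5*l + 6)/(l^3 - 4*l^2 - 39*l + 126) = (l - 2)/(l^2 - l - 42)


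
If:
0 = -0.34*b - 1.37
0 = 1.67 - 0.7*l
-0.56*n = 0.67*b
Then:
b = -4.03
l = 2.39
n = 4.82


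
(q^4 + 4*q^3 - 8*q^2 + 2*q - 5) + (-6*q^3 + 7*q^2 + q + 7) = q^4 - 2*q^3 - q^2 + 3*q + 2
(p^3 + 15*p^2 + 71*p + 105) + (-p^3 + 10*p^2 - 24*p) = 25*p^2 + 47*p + 105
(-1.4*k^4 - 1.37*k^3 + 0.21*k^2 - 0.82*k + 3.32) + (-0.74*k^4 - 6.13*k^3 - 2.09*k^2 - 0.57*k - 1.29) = -2.14*k^4 - 7.5*k^3 - 1.88*k^2 - 1.39*k + 2.03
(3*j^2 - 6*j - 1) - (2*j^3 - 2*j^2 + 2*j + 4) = -2*j^3 + 5*j^2 - 8*j - 5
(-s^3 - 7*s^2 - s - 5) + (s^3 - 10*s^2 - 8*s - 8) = -17*s^2 - 9*s - 13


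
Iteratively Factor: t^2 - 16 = (t + 4)*(t - 4)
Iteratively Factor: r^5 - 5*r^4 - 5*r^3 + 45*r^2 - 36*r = (r - 1)*(r^4 - 4*r^3 - 9*r^2 + 36*r) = (r - 4)*(r - 1)*(r^3 - 9*r) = (r - 4)*(r - 3)*(r - 1)*(r^2 + 3*r) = r*(r - 4)*(r - 3)*(r - 1)*(r + 3)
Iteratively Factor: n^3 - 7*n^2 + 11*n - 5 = (n - 5)*(n^2 - 2*n + 1) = (n - 5)*(n - 1)*(n - 1)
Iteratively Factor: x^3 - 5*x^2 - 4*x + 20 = (x + 2)*(x^2 - 7*x + 10) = (x - 2)*(x + 2)*(x - 5)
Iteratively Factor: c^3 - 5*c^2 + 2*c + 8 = (c - 4)*(c^2 - c - 2) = (c - 4)*(c - 2)*(c + 1)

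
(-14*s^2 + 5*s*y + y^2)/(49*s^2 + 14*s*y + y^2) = (-2*s + y)/(7*s + y)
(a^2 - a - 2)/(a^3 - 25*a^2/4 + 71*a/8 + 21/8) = 8*(a^2 - a - 2)/(8*a^3 - 50*a^2 + 71*a + 21)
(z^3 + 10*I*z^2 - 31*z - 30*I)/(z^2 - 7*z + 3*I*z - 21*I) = (z^2 + 7*I*z - 10)/(z - 7)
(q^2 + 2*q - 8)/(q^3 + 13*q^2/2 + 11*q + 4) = 2*(q - 2)/(2*q^2 + 5*q + 2)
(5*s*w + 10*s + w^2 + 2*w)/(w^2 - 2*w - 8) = (5*s + w)/(w - 4)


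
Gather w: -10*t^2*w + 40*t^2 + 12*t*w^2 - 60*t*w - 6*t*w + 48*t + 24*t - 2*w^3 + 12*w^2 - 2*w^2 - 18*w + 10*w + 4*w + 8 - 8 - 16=40*t^2 + 72*t - 2*w^3 + w^2*(12*t + 10) + w*(-10*t^2 - 66*t - 4) - 16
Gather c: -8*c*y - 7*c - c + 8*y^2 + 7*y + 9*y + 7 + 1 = c*(-8*y - 8) + 8*y^2 + 16*y + 8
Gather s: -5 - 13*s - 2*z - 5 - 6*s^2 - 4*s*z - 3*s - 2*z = -6*s^2 + s*(-4*z - 16) - 4*z - 10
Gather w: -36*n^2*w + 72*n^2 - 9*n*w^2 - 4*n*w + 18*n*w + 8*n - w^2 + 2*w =72*n^2 + 8*n + w^2*(-9*n - 1) + w*(-36*n^2 + 14*n + 2)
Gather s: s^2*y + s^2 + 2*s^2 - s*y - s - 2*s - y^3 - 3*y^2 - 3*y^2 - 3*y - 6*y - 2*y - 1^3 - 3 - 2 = s^2*(y + 3) + s*(-y - 3) - y^3 - 6*y^2 - 11*y - 6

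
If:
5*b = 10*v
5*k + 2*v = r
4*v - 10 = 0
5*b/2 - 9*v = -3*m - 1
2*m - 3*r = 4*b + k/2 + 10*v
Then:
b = 5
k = -108/31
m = 3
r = -385/31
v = 5/2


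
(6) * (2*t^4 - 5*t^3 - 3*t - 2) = 12*t^4 - 30*t^3 - 18*t - 12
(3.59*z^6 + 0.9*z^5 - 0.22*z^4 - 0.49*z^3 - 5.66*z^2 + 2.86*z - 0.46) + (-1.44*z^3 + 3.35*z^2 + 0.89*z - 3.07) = 3.59*z^6 + 0.9*z^5 - 0.22*z^4 - 1.93*z^3 - 2.31*z^2 + 3.75*z - 3.53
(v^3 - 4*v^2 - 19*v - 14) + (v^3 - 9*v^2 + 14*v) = 2*v^3 - 13*v^2 - 5*v - 14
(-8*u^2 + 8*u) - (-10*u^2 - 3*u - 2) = 2*u^2 + 11*u + 2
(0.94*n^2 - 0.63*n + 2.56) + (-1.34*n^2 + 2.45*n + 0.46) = -0.4*n^2 + 1.82*n + 3.02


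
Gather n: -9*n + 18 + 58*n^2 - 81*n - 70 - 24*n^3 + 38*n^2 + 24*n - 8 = -24*n^3 + 96*n^2 - 66*n - 60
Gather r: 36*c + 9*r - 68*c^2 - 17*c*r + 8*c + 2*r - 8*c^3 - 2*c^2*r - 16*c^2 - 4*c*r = -8*c^3 - 84*c^2 + 44*c + r*(-2*c^2 - 21*c + 11)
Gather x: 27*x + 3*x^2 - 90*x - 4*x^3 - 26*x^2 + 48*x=-4*x^3 - 23*x^2 - 15*x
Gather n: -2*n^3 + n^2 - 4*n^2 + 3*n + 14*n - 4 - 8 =-2*n^3 - 3*n^2 + 17*n - 12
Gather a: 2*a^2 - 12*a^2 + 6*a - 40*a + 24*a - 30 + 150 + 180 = -10*a^2 - 10*a + 300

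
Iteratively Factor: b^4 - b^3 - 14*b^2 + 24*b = (b - 2)*(b^3 + b^2 - 12*b) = (b - 2)*(b + 4)*(b^2 - 3*b) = b*(b - 2)*(b + 4)*(b - 3)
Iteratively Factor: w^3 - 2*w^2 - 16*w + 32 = (w - 2)*(w^2 - 16) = (w - 2)*(w + 4)*(w - 4)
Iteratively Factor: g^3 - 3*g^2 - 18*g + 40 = (g + 4)*(g^2 - 7*g + 10) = (g - 2)*(g + 4)*(g - 5)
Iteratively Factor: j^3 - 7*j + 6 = (j - 1)*(j^2 + j - 6) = (j - 2)*(j - 1)*(j + 3)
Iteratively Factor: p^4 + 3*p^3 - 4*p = (p + 2)*(p^3 + p^2 - 2*p) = (p + 2)^2*(p^2 - p) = (p - 1)*(p + 2)^2*(p)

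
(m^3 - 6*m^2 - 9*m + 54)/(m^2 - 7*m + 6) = (m^2 - 9)/(m - 1)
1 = 1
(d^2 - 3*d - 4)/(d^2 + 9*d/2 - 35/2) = 2*(d^2 - 3*d - 4)/(2*d^2 + 9*d - 35)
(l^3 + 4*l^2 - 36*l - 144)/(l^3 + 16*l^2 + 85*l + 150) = (l^2 - 2*l - 24)/(l^2 + 10*l + 25)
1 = 1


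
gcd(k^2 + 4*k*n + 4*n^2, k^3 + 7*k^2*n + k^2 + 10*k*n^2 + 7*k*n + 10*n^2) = k + 2*n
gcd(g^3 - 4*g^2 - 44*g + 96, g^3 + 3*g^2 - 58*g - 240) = g^2 - 2*g - 48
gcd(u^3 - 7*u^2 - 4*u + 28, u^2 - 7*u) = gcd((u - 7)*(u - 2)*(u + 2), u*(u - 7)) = u - 7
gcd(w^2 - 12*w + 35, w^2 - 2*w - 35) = w - 7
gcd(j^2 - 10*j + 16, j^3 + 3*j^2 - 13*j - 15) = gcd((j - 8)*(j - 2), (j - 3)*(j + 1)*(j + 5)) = 1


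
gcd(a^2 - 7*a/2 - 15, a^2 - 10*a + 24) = a - 6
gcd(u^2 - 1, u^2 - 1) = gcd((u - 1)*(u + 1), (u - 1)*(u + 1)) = u^2 - 1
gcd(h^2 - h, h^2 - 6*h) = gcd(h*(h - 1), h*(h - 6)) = h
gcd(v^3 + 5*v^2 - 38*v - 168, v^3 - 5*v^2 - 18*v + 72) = v^2 - 2*v - 24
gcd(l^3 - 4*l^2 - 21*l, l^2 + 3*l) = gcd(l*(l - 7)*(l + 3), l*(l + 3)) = l^2 + 3*l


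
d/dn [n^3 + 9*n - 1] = 3*n^2 + 9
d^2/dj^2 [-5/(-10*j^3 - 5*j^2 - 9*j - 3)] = 10*(-5*(6*j + 1)*(10*j^3 + 5*j^2 + 9*j + 3) + (30*j^2 + 10*j + 9)^2)/(10*j^3 + 5*j^2 + 9*j + 3)^3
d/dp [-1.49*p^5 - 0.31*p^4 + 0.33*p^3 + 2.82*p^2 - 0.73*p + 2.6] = -7.45*p^4 - 1.24*p^3 + 0.99*p^2 + 5.64*p - 0.73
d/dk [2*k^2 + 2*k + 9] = 4*k + 2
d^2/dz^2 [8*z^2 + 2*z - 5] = 16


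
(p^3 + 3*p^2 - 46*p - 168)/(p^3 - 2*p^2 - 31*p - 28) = (p + 6)/(p + 1)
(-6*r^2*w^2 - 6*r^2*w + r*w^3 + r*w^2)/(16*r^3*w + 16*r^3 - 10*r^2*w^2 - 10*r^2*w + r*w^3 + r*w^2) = w*(-6*r + w)/(16*r^2 - 10*r*w + w^2)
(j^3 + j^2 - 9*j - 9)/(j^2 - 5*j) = (j^3 + j^2 - 9*j - 9)/(j*(j - 5))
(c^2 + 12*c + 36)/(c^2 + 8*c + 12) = (c + 6)/(c + 2)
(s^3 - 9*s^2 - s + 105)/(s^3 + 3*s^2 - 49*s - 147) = (s - 5)/(s + 7)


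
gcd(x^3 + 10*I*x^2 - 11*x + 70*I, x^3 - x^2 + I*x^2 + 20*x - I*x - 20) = x + 5*I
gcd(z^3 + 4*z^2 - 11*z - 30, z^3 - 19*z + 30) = z^2 + 2*z - 15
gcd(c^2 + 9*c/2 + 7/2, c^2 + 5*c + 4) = c + 1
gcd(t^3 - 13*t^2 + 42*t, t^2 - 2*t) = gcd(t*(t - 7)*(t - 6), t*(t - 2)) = t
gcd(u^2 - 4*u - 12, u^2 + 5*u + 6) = u + 2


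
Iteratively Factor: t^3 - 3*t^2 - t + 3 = (t - 3)*(t^2 - 1) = (t - 3)*(t + 1)*(t - 1)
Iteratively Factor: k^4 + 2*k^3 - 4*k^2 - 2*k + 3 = (k + 3)*(k^3 - k^2 - k + 1) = (k + 1)*(k + 3)*(k^2 - 2*k + 1) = (k - 1)*(k + 1)*(k + 3)*(k - 1)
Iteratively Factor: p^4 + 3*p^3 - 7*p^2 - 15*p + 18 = (p - 1)*(p^3 + 4*p^2 - 3*p - 18) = (p - 2)*(p - 1)*(p^2 + 6*p + 9) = (p - 2)*(p - 1)*(p + 3)*(p + 3)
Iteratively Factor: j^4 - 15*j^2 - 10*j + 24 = (j + 2)*(j^3 - 2*j^2 - 11*j + 12) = (j + 2)*(j + 3)*(j^2 - 5*j + 4) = (j - 4)*(j + 2)*(j + 3)*(j - 1)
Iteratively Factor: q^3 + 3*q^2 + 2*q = (q + 1)*(q^2 + 2*q) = q*(q + 1)*(q + 2)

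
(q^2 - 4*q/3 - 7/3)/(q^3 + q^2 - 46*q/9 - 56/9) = 3*(q + 1)/(3*q^2 + 10*q + 8)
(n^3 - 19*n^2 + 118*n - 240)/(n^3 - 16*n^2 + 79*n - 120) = (n - 6)/(n - 3)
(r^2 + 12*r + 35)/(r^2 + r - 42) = (r + 5)/(r - 6)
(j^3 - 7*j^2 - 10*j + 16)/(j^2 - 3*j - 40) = (j^2 + j - 2)/(j + 5)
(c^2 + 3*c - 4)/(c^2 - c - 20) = (c - 1)/(c - 5)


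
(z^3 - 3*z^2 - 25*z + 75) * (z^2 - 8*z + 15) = z^5 - 11*z^4 + 14*z^3 + 230*z^2 - 975*z + 1125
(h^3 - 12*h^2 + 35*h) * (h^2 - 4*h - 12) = h^5 - 16*h^4 + 71*h^3 + 4*h^2 - 420*h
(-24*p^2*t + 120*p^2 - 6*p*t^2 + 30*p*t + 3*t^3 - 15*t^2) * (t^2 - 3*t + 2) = -24*p^2*t^3 + 192*p^2*t^2 - 408*p^2*t + 240*p^2 - 6*p*t^4 + 48*p*t^3 - 102*p*t^2 + 60*p*t + 3*t^5 - 24*t^4 + 51*t^3 - 30*t^2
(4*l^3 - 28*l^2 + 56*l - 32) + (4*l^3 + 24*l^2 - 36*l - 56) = 8*l^3 - 4*l^2 + 20*l - 88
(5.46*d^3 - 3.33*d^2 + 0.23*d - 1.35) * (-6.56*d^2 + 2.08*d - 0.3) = -35.8176*d^5 + 33.2016*d^4 - 10.0732*d^3 + 10.3334*d^2 - 2.877*d + 0.405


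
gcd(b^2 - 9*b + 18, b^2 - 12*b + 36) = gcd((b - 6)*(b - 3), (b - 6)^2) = b - 6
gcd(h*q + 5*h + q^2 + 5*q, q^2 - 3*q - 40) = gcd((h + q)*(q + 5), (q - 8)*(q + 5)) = q + 5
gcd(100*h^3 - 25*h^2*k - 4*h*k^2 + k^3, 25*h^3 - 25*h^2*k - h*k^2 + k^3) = 25*h^2 - k^2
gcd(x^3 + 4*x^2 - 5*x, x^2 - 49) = 1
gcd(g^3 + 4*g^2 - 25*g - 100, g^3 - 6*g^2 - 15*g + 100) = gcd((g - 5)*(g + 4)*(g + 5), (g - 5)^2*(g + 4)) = g^2 - g - 20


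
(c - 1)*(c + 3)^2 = c^3 + 5*c^2 + 3*c - 9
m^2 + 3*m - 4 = (m - 1)*(m + 4)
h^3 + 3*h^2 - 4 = (h - 1)*(h + 2)^2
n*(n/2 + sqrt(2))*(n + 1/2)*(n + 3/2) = n^4/2 + n^3 + sqrt(2)*n^3 + 3*n^2/8 + 2*sqrt(2)*n^2 + 3*sqrt(2)*n/4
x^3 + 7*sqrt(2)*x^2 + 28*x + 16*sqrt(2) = (x + sqrt(2))*(x + 2*sqrt(2))*(x + 4*sqrt(2))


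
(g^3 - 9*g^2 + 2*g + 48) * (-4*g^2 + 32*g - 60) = -4*g^5 + 68*g^4 - 356*g^3 + 412*g^2 + 1416*g - 2880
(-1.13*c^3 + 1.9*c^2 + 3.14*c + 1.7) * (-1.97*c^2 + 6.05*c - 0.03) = 2.2261*c^5 - 10.5795*c^4 + 5.3431*c^3 + 15.591*c^2 + 10.1908*c - 0.051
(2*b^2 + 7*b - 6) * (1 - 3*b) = -6*b^3 - 19*b^2 + 25*b - 6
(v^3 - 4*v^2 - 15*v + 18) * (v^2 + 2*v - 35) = v^5 - 2*v^4 - 58*v^3 + 128*v^2 + 561*v - 630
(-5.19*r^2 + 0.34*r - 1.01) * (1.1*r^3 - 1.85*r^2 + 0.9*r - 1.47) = -5.709*r^5 + 9.9755*r^4 - 6.411*r^3 + 9.8038*r^2 - 1.4088*r + 1.4847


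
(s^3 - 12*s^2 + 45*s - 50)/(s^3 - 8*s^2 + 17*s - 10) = (s - 5)/(s - 1)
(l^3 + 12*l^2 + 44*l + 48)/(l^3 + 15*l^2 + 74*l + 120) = (l + 2)/(l + 5)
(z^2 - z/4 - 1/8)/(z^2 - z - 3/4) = (-8*z^2 + 2*z + 1)/(2*(-4*z^2 + 4*z + 3))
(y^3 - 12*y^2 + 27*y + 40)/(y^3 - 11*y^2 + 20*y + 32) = (y - 5)/(y - 4)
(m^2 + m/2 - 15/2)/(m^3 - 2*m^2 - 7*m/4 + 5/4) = 2*(m + 3)/(2*m^2 + m - 1)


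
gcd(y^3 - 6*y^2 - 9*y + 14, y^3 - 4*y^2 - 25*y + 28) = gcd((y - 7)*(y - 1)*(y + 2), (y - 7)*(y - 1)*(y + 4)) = y^2 - 8*y + 7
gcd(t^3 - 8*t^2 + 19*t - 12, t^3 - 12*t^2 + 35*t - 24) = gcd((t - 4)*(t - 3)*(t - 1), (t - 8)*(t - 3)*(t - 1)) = t^2 - 4*t + 3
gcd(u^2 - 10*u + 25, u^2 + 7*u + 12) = 1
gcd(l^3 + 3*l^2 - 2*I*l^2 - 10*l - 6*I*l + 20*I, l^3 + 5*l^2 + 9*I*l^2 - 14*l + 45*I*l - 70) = l + 5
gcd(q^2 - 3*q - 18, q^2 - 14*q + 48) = q - 6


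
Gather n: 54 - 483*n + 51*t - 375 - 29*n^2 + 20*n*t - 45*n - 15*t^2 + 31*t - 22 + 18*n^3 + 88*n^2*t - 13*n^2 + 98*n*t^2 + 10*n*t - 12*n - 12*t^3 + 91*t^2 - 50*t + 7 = 18*n^3 + n^2*(88*t - 42) + n*(98*t^2 + 30*t - 540) - 12*t^3 + 76*t^2 + 32*t - 336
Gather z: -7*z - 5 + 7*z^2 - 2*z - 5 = 7*z^2 - 9*z - 10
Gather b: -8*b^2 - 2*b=-8*b^2 - 2*b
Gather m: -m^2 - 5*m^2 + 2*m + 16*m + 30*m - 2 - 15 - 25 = -6*m^2 + 48*m - 42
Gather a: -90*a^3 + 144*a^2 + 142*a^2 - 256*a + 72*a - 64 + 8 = -90*a^3 + 286*a^2 - 184*a - 56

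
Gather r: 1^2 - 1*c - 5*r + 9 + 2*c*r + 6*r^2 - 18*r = -c + 6*r^2 + r*(2*c - 23) + 10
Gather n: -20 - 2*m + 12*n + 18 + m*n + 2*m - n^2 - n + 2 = -n^2 + n*(m + 11)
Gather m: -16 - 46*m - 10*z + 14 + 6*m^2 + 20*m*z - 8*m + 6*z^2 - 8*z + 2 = 6*m^2 + m*(20*z - 54) + 6*z^2 - 18*z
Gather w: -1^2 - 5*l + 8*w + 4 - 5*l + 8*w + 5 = -10*l + 16*w + 8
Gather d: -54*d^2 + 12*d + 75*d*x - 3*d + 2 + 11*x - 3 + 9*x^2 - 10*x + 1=-54*d^2 + d*(75*x + 9) + 9*x^2 + x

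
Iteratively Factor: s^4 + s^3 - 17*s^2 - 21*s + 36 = (s + 3)*(s^3 - 2*s^2 - 11*s + 12) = (s + 3)^2*(s^2 - 5*s + 4) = (s - 4)*(s + 3)^2*(s - 1)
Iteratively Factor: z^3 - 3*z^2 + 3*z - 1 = (z - 1)*(z^2 - 2*z + 1) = (z - 1)^2*(z - 1)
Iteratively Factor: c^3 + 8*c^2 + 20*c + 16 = (c + 4)*(c^2 + 4*c + 4) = (c + 2)*(c + 4)*(c + 2)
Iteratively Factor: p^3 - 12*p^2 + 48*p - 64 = (p - 4)*(p^2 - 8*p + 16) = (p - 4)^2*(p - 4)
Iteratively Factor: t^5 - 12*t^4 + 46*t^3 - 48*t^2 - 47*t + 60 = (t - 3)*(t^4 - 9*t^3 + 19*t^2 + 9*t - 20) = (t - 5)*(t - 3)*(t^3 - 4*t^2 - t + 4) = (t - 5)*(t - 3)*(t + 1)*(t^2 - 5*t + 4) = (t - 5)*(t - 4)*(t - 3)*(t + 1)*(t - 1)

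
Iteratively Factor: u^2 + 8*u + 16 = (u + 4)*(u + 4)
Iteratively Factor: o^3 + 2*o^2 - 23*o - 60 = (o + 3)*(o^2 - o - 20) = (o + 3)*(o + 4)*(o - 5)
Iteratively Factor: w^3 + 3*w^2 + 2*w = (w + 1)*(w^2 + 2*w) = w*(w + 1)*(w + 2)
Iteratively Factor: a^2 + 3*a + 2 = (a + 1)*(a + 2)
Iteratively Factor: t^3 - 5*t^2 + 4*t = (t - 1)*(t^2 - 4*t) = t*(t - 1)*(t - 4)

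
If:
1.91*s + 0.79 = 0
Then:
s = -0.41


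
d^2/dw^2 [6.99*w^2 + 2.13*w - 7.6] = 13.9800000000000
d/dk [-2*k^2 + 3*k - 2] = 3 - 4*k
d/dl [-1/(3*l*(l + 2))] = 2*(l + 1)/(3*l^2*(l + 2)^2)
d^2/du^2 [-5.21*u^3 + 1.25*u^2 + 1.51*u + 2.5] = 2.5 - 31.26*u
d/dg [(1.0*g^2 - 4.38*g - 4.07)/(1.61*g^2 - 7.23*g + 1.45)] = (-0.1782*g^2 + 16.0054*g - 35.7771)/(2.5921*g^4 - 23.2806*g^3 + 56.9419*g^2 - 20.967*g + 2.1025)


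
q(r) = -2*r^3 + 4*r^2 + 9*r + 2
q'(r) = -6*r^2 + 8*r + 9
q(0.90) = 11.88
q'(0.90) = 11.34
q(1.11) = 14.18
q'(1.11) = 10.49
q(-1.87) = 12.24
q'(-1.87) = -26.94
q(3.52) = -3.99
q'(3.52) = -37.18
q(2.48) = 18.42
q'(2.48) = -8.06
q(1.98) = 19.98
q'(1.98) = 1.32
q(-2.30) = 26.79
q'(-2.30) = -41.14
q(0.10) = 2.94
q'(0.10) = 9.74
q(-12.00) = 3926.00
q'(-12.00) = -951.00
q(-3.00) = 65.00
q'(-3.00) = -69.00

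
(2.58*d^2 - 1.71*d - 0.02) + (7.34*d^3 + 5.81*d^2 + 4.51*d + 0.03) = 7.34*d^3 + 8.39*d^2 + 2.8*d + 0.01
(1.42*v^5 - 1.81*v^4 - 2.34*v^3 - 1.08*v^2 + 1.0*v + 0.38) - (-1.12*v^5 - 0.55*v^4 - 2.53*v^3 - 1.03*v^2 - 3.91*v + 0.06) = 2.54*v^5 - 1.26*v^4 + 0.19*v^3 - 0.05*v^2 + 4.91*v + 0.32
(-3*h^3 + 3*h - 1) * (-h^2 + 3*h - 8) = 3*h^5 - 9*h^4 + 21*h^3 + 10*h^2 - 27*h + 8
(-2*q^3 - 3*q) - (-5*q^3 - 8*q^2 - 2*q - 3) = 3*q^3 + 8*q^2 - q + 3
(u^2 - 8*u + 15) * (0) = 0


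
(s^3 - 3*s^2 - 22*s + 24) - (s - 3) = s^3 - 3*s^2 - 23*s + 27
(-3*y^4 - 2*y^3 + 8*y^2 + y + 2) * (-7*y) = 21*y^5 + 14*y^4 - 56*y^3 - 7*y^2 - 14*y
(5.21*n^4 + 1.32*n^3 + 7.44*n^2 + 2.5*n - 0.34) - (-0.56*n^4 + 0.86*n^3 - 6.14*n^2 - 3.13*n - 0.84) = 5.77*n^4 + 0.46*n^3 + 13.58*n^2 + 5.63*n + 0.5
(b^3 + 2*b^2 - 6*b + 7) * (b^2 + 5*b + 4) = b^5 + 7*b^4 + 8*b^3 - 15*b^2 + 11*b + 28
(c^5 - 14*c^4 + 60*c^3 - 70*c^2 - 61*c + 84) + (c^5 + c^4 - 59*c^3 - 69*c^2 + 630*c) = 2*c^5 - 13*c^4 + c^3 - 139*c^2 + 569*c + 84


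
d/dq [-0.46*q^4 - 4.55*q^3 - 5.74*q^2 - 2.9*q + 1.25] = -1.84*q^3 - 13.65*q^2 - 11.48*q - 2.9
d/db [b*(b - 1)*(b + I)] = 3*b^2 + 2*b*(-1 + I) - I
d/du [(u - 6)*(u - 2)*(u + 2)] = 3*u^2 - 12*u - 4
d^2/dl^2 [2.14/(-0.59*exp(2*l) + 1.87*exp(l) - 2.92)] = (-2.14*(1.18*exp(l) - 1.87)*(2.36*exp(l) - 3.74)*exp(l) + (5.0504*exp(l) - 4.0018)*(0.59*exp(2*l) - 1.87*exp(l) + 2.92))*exp(l)/(0.59*exp(2*l) - 1.87*exp(l) + 2.92)^3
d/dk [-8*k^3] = -24*k^2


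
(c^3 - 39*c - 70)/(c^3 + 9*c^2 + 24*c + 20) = (c - 7)/(c + 2)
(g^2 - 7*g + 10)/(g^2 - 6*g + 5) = (g - 2)/(g - 1)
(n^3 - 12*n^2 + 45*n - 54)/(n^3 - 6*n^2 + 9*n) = (n - 6)/n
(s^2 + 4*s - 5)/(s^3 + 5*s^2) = (s - 1)/s^2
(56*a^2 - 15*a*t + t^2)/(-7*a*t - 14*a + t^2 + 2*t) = (-8*a + t)/(t + 2)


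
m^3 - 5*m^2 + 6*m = m*(m - 3)*(m - 2)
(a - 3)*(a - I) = a^2 - 3*a - I*a + 3*I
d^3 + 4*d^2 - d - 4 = (d - 1)*(d + 1)*(d + 4)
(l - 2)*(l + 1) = l^2 - l - 2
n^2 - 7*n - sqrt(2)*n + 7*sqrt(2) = (n - 7)*(n - sqrt(2))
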